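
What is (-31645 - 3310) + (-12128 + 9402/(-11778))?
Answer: -92425496/1963 ≈ -47084.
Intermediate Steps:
(-31645 - 3310) + (-12128 + 9402/(-11778)) = -34955 + (-12128 + 9402*(-1/11778)) = -34955 + (-12128 - 1567/1963) = -34955 - 23808831/1963 = -92425496/1963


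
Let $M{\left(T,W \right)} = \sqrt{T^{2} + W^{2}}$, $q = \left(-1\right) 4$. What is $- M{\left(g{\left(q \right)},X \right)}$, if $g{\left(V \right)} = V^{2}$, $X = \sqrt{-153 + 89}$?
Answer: $- 8 \sqrt{3} \approx -13.856$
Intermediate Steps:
$X = 8 i$ ($X = \sqrt{-64} = 8 i \approx 8.0 i$)
$q = -4$
$- M{\left(g{\left(q \right)},X \right)} = - \sqrt{\left(\left(-4\right)^{2}\right)^{2} + \left(8 i\right)^{2}} = - \sqrt{16^{2} - 64} = - \sqrt{256 - 64} = - \sqrt{192} = - 8 \sqrt{3}$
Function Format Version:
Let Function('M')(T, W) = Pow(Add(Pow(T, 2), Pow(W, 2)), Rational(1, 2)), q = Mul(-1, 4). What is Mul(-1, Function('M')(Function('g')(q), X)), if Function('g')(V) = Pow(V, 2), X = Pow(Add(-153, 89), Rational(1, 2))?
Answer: Mul(-8, Pow(3, Rational(1, 2))) ≈ -13.856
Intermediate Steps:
X = Mul(8, I) (X = Pow(-64, Rational(1, 2)) = Mul(8, I) ≈ Mul(8.0000, I))
q = -4
Mul(-1, Function('M')(Function('g')(q), X)) = Mul(-1, Pow(Add(Pow(Pow(-4, 2), 2), Pow(Mul(8, I), 2)), Rational(1, 2))) = Mul(-1, Pow(Add(Pow(16, 2), -64), Rational(1, 2))) = Mul(-1, Pow(Add(256, -64), Rational(1, 2))) = Mul(-1, Pow(192, Rational(1, 2))) = Mul(-1, Mul(8, Pow(3, Rational(1, 2)))) = Mul(-8, Pow(3, Rational(1, 2)))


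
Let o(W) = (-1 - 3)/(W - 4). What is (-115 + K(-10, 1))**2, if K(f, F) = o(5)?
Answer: 14161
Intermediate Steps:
o(W) = -4/(-4 + W)
K(f, F) = -4 (K(f, F) = -4/(-4 + 5) = -4/1 = -4*1 = -4)
(-115 + K(-10, 1))**2 = (-115 - 4)**2 = (-119)**2 = 14161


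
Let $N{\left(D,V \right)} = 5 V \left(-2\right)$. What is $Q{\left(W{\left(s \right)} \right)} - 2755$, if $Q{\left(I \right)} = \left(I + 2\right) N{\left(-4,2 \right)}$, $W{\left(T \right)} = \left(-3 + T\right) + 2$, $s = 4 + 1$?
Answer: $-2875$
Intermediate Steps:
$N{\left(D,V \right)} = - 10 V$
$s = 5$
$W{\left(T \right)} = -1 + T$
$Q{\left(I \right)} = -40 - 20 I$ ($Q{\left(I \right)} = \left(I + 2\right) \left(\left(-10\right) 2\right) = \left(2 + I\right) \left(-20\right) = -40 - 20 I$)
$Q{\left(W{\left(s \right)} \right)} - 2755 = \left(-40 - 20 \left(-1 + 5\right)\right) - 2755 = \left(-40 - 80\right) - 2755 = -120 - 2755 = -2875$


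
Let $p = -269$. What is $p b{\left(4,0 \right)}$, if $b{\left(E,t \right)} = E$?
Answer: $-1076$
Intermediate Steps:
$p b{\left(4,0 \right)} = \left(-269\right) 4 = -1076$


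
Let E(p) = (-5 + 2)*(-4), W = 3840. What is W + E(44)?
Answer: 3852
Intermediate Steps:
E(p) = 12 (E(p) = -3*(-4) = 12)
W + E(44) = 3840 + 12 = 3852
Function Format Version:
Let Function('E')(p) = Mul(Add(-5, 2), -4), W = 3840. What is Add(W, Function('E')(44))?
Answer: 3852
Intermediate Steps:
Function('E')(p) = 12 (Function('E')(p) = Mul(-3, -4) = 12)
Add(W, Function('E')(44)) = Add(3840, 12) = 3852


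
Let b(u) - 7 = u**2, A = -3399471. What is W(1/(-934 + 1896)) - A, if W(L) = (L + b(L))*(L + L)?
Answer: 1513235645778715/445138564 ≈ 3.3995e+6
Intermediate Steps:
b(u) = 7 + u**2
W(L) = 2*L*(7 + L + L**2) (W(L) = (L + (7 + L**2))*(L + L) = (7 + L + L**2)*(2*L) = 2*L*(7 + L + L**2))
W(1/(-934 + 1896)) - A = 2*(7 + 1/(-934 + 1896) + (1/(-934 + 1896))**2)/(-934 + 1896) - 1*(-3399471) = 2*(7 + 1/962 + (1/962)**2)/962 + 3399471 = 2*(1/962)*(7 + 1/962 + (1/962)**2) + 3399471 = 2*(1/962)*(7 + 1/962 + 1/925444) + 3399471 = 2*(1/962)*(6479071/925444) + 3399471 = 6479071/445138564 + 3399471 = 1513235645778715/445138564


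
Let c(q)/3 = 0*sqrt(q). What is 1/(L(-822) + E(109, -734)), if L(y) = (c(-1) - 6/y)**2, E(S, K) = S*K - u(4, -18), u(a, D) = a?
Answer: -18769/1501707689 ≈ -1.2498e-5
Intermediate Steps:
c(q) = 0 (c(q) = 3*(0*sqrt(q)) = 3*0 = 0)
E(S, K) = -4 + K*S (E(S, K) = S*K - 1*4 = K*S - 4 = -4 + K*S)
L(y) = 36/y**2 (L(y) = (0 - 6/y)**2 = (-6/y)**2 = 36/y**2)
1/(L(-822) + E(109, -734)) = 1/(36/(-822)**2 + (-4 - 734*109)) = 1/(36*(1/675684) + (-4 - 80006)) = 1/(1/18769 - 80010) = 1/(-1501707689/18769) = -18769/1501707689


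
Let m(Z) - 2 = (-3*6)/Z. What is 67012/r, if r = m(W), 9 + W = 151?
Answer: 4757852/133 ≈ 35773.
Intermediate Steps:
W = 142 (W = -9 + 151 = 142)
m(Z) = 2 - 18/Z (m(Z) = 2 + (-3*6)/Z = 2 - 18/Z)
r = 133/71 (r = 2 - 18/142 = 2 - 18*1/142 = 2 - 9/71 = 133/71 ≈ 1.8732)
67012/r = 67012/(133/71) = 67012*(71/133) = 4757852/133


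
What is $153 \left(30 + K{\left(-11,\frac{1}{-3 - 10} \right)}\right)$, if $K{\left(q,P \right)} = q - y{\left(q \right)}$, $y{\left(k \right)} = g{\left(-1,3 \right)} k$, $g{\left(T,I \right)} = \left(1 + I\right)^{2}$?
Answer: $29835$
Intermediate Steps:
$y{\left(k \right)} = 16 k$ ($y{\left(k \right)} = \left(1 + 3\right)^{2} k = 4^{2} k = 16 k$)
$K{\left(q,P \right)} = - 15 q$ ($K{\left(q,P \right)} = q - 16 q = - 15 q$)
$153 \left(30 + K{\left(-11,\frac{1}{-3 - 10} \right)}\right) = 153 \left(30 - -165\right) = 153 \left(30 + 165\right) = 153 \cdot 195 = 29835$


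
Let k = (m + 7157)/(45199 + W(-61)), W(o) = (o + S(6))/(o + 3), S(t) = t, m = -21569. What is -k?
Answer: 835896/2621597 ≈ 0.31885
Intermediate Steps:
W(o) = (6 + o)/(3 + o) (W(o) = (o + 6)/(o + 3) = (6 + o)/(3 + o))
k = -835896/2621597 (k = (-21569 + 7157)/(45199 + (6 - 61)/(3 - 61)) = -14412/(45199 - 55/(-58)) = -14412/(45199 - 1/58*(-55)) = -14412/(45199 + 55/58) = -14412/2621597/58 = -14412*58/2621597 = -835896/2621597 ≈ -0.31885)
-k = -1*(-835896/2621597) = 835896/2621597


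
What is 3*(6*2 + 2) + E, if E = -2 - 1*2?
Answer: 38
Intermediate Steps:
E = -4 (E = -2 - 2 = -4)
3*(6*2 + 2) + E = 3*(6*2 + 2) - 4 = 3*(12 + 2) - 4 = 3*14 - 4 = 42 - 4 = 38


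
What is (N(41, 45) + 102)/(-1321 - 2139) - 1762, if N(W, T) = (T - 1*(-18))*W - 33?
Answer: -1524793/865 ≈ -1762.8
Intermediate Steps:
N(W, T) = -33 + W*(18 + T) (N(W, T) = (T + 18)*W - 33 = (18 + T)*W - 33 = W*(18 + T) - 33 = -33 + W*(18 + T))
(N(41, 45) + 102)/(-1321 - 2139) - 1762 = ((-33 + 18*41 + 45*41) + 102)/(-1321 - 2139) - 1762 = ((-33 + 738 + 1845) + 102)/(-3460) - 1762 = (2550 + 102)*(-1/3460) - 1762 = 2652*(-1/3460) - 1762 = -663/865 - 1762 = -1524793/865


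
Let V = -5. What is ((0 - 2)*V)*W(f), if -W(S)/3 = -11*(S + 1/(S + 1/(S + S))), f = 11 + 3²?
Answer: 1766600/267 ≈ 6616.5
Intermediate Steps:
f = 20 (f = 11 + 9 = 20)
W(S) = 33*S + 33/(S + 1/(2*S)) (W(S) = -(-33)*(S + 1/(S + 1/(S + S))) = -(-33)*(S + 1/(S + 1/(2*S))) = -3*(-11*S - 11/(S + 1/(2*S))) = 33*S + 33/(S + 1/(2*S)))
((0 - 2)*V)*W(f) = ((0 - 2)*(-5))*((66*20³ + 99*20)/(1 + 2*20²)) = (-2*(-5))*((66*8000 + 1980)/(1 + 2*400)) = 10*((528000 + 1980)/(1 + 800)) = 10*(529980/801) = 10*((1/801)*529980) = 10*(176660/267) = 1766600/267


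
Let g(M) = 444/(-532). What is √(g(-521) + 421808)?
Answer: √7461346949/133 ≈ 649.47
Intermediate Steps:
g(M) = -111/133 (g(M) = 444*(-1/532) = -111/133)
√(g(-521) + 421808) = √(-111/133 + 421808) = √(56100353/133) = √7461346949/133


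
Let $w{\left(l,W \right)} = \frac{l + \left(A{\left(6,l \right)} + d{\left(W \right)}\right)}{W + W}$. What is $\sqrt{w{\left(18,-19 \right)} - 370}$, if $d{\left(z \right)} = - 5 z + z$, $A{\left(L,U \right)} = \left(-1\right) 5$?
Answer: $\frac{i \sqrt{537662}}{38} \approx 19.296 i$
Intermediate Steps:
$A{\left(L,U \right)} = -5$
$d{\left(z \right)} = - 4 z$
$w{\left(l,W \right)} = \frac{-5 + l - 4 W}{2 W}$ ($w{\left(l,W \right)} = \frac{l - \left(5 + 4 W\right)}{W + W} = \frac{-5 + l - 4 W}{2 W}$)
$\sqrt{w{\left(18,-19 \right)} - 370} = \sqrt{\frac{-5 + 18 - -76}{2 \left(-19\right)} - 370} = \sqrt{\frac{1}{2} \left(- \frac{1}{19}\right) \left(-5 + 18 + 76\right) - 370} = \sqrt{\frac{1}{2} \left(- \frac{1}{19}\right) 89 - 370} = \sqrt{- \frac{89}{38} - 370} = \sqrt{- \frac{14149}{38}} = \frac{i \sqrt{537662}}{38}$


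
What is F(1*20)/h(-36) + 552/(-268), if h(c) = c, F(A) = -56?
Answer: -304/603 ≈ -0.50415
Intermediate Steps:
F(1*20)/h(-36) + 552/(-268) = -56/(-36) + 552/(-268) = -56*(-1/36) + 552*(-1/268) = 14/9 - 138/67 = -304/603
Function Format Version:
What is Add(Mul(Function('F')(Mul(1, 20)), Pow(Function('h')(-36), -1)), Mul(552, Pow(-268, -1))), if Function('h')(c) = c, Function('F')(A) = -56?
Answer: Rational(-304, 603) ≈ -0.50415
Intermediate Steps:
Add(Mul(Function('F')(Mul(1, 20)), Pow(Function('h')(-36), -1)), Mul(552, Pow(-268, -1))) = Add(Mul(-56, Pow(-36, -1)), Mul(552, Pow(-268, -1))) = Add(Mul(-56, Rational(-1, 36)), Mul(552, Rational(-1, 268))) = Add(Rational(14, 9), Rational(-138, 67)) = Rational(-304, 603)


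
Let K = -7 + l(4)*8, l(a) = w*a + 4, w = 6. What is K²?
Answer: 47089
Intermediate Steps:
l(a) = 4 + 6*a (l(a) = 6*a + 4 = 4 + 6*a)
K = 217 (K = -7 + (4 + 6*4)*8 = -7 + (4 + 24)*8 = -7 + 28*8 = -7 + 224 = 217)
K² = 217² = 47089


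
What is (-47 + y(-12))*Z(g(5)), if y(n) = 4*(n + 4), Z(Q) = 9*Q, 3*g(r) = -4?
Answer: 948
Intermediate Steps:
g(r) = -4/3 (g(r) = (⅓)*(-4) = -4/3)
y(n) = 16 + 4*n (y(n) = 4*(4 + n) = 16 + 4*n)
(-47 + y(-12))*Z(g(5)) = (-47 + (16 + 4*(-12)))*(9*(-4/3)) = (-47 + (16 - 48))*(-12) = (-47 - 32)*(-12) = -79*(-12) = 948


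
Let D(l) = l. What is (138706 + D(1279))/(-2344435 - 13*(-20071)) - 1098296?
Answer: -2288313035537/2083512 ≈ -1.0983e+6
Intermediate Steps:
(138706 + D(1279))/(-2344435 - 13*(-20071)) - 1098296 = (138706 + 1279)/(-2344435 - 13*(-20071)) - 1098296 = 139985/(-2344435 + 260923) - 1098296 = 139985/(-2083512) - 1098296 = 139985*(-1/2083512) - 1098296 = -139985/2083512 - 1098296 = -2288313035537/2083512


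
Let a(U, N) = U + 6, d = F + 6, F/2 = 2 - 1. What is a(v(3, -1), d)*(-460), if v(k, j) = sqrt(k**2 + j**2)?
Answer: -2760 - 460*sqrt(10) ≈ -4214.6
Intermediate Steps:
F = 2 (F = 2*(2 - 1) = 2*1 = 2)
v(k, j) = sqrt(j**2 + k**2)
d = 8 (d = 2 + 6 = 8)
a(U, N) = 6 + U
a(v(3, -1), d)*(-460) = (6 + sqrt((-1)**2 + 3**2))*(-460) = (6 + sqrt(1 + 9))*(-460) = (6 + sqrt(10))*(-460) = -2760 - 460*sqrt(10)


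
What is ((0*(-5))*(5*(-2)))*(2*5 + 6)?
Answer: 0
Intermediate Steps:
((0*(-5))*(5*(-2)))*(2*5 + 6) = (0*(-10))*(10 + 6) = 0*16 = 0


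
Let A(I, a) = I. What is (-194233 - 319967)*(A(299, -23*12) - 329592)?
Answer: 169322460600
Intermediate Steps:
(-194233 - 319967)*(A(299, -23*12) - 329592) = (-194233 - 319967)*(299 - 329592) = -514200*(-329293) = 169322460600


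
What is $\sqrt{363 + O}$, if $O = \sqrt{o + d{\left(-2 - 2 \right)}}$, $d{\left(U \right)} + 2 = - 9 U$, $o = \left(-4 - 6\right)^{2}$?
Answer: $\sqrt{363 + \sqrt{134}} \approx 19.354$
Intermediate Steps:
$o = 100$ ($o = \left(-10\right)^{2} = 100$)
$d{\left(U \right)} = -2 - 9 U$
$O = \sqrt{134}$ ($O = \sqrt{100 - \left(2 + 9 \left(-2 - 2\right)\right)} = \sqrt{100 - -34} = \sqrt{100 + \left(-2 + 36\right)} = \sqrt{100 + 34} = \sqrt{134} \approx 11.576$)
$\sqrt{363 + O} = \sqrt{363 + \sqrt{134}}$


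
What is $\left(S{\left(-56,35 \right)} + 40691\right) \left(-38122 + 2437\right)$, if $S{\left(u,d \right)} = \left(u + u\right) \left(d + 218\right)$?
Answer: $-440888175$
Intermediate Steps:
$S{\left(u,d \right)} = 2 u \left(218 + d\right)$
$\left(S{\left(-56,35 \right)} + 40691\right) \left(-38122 + 2437\right) = \left(2 \left(-56\right) \left(218 + 35\right) + 40691\right) \left(-38122 + 2437\right) = \left(2 \left(-56\right) 253 + 40691\right) \left(-35685\right) = \left(-28336 + 40691\right) \left(-35685\right) = 12355 \left(-35685\right) = -440888175$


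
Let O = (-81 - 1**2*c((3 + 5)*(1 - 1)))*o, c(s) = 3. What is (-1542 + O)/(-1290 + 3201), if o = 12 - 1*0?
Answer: -850/637 ≈ -1.3344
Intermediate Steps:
o = 12 (o = 12 + 0 = 12)
O = -1008 (O = (-81 - 1**2*3)*12 = (-81 - 3)*12 = -84*12 = -1008)
(-1542 + O)/(-1290 + 3201) = (-1542 - 1008)/(-1290 + 3201) = -2550/1911 = -2550*1/1911 = -850/637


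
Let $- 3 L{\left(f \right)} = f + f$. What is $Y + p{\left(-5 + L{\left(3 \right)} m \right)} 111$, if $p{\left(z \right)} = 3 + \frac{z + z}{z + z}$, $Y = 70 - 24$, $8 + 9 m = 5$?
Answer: $490$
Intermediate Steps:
$L{\left(f \right)} = - \frac{2 f}{3}$ ($L{\left(f \right)} = - \frac{f + f}{3} = - \frac{2 f}{3}$)
$m = - \frac{1}{3}$ ($m = - \frac{8}{9} + \frac{1}{9} \cdot 5 = - \frac{8}{9} + \frac{5}{9} = - \frac{1}{3} \approx -0.33333$)
$Y = 46$ ($Y = 70 - 24 = 46$)
$p{\left(z \right)} = 4$ ($p{\left(z \right)} = 3 + \frac{2 z}{2 z} = 3 + 2 z \frac{1}{2 z} = 3 + 1 = 4$)
$Y + p{\left(-5 + L{\left(3 \right)} m \right)} 111 = 46 + 4 \cdot 111 = 46 + 444 = 490$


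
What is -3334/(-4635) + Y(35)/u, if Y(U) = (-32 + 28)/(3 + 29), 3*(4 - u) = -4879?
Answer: 130438847/181358280 ≈ 0.71923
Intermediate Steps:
u = 4891/3 (u = 4 - ⅓*(-4879) = 4 + 4879/3 = 4891/3 ≈ 1630.3)
Y(U) = -⅛ (Y(U) = -4/32 = -4*1/32 = -⅛)
-3334/(-4635) + Y(35)/u = -3334/(-4635) - 1/(8*4891/3) = -3334*(-1/4635) - ⅛*3/4891 = 3334/4635 - 3/39128 = 130438847/181358280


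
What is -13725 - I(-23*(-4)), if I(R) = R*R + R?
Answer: -22281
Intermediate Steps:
I(R) = R + R² (I(R) = R² + R = R + R²)
-13725 - I(-23*(-4)) = -13725 - (-23*(-4))*(1 - 23*(-4)) = -13725 - 92*(1 + 92) = -13725 - 92*93 = -13725 - 1*8556 = -13725 - 8556 = -22281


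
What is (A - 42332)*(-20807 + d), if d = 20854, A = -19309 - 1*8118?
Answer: -3278673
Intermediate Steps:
A = -27427 (A = -19309 - 8118 = -27427)
(A - 42332)*(-20807 + d) = (-27427 - 42332)*(-20807 + 20854) = -69759*47 = -3278673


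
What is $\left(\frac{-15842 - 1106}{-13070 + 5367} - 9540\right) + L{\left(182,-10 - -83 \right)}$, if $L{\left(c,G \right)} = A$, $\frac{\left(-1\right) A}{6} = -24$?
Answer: $- \frac{72360440}{7703} \approx -9393.8$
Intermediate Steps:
$A = 144$ ($A = \left(-6\right) \left(-24\right) = 144$)
$L{\left(c,G \right)} = 144$
$\left(\frac{-15842 - 1106}{-13070 + 5367} - 9540\right) + L{\left(182,-10 - -83 \right)} = \left(\frac{-15842 - 1106}{-13070 + 5367} - 9540\right) + 144 = \left(- \frac{16948}{-7703} - 9540\right) + 144 = \left(\left(-16948\right) \left(- \frac{1}{7703}\right) - 9540\right) + 144 = \left(\frac{16948}{7703} - 9540\right) + 144 = - \frac{73469672}{7703} + 144 = - \frac{72360440}{7703}$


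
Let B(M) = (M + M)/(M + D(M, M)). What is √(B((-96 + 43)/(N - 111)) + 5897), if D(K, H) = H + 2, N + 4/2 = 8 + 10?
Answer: √32293933/74 ≈ 76.794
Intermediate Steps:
N = 16 (N = -2 + (8 + 10) = -2 + 18 = 16)
D(K, H) = 2 + H
B(M) = 2*M/(2 + 2*M) (B(M) = (M + M)/(M + (2 + M)) = (2*M)/(2 + 2*M) = 2*M/(2 + 2*M))
√(B((-96 + 43)/(N - 111)) + 5897) = √(((-96 + 43)/(16 - 111))/(1 + (-96 + 43)/(16 - 111)) + 5897) = √((-53/(-95))/(1 - 53/(-95)) + 5897) = √((-53*(-1/95))/(1 - 53*(-1/95)) + 5897) = √(53/(95*(1 + 53/95)) + 5897) = √(53/(95*(148/95)) + 5897) = √((53/95)*(95/148) + 5897) = √(53/148 + 5897) = √(872809/148) = √32293933/74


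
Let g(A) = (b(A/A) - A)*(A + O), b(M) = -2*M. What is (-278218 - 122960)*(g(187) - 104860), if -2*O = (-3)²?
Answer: 55905157245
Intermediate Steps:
O = -9/2 (O = -½*(-3)² = -½*9 = -9/2 ≈ -4.5000)
g(A) = (-2 - A)*(-9/2 + A) (g(A) = (-2*A/A - A)*(A - 9/2) = (-2*1 - A)*(-9/2 + A) = (-2 - A)*(-9/2 + A))
(-278218 - 122960)*(g(187) - 104860) = (-278218 - 122960)*((9 - 1*187² + (5/2)*187) - 104860) = -401178*((9 - 1*34969 + 935/2) - 104860) = -401178*((9 - 34969 + 935/2) - 104860) = -401178*(-68985/2 - 104860) = -401178*(-278705/2) = 55905157245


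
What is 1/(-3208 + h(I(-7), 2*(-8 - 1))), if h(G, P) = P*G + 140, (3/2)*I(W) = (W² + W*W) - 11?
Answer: -1/4112 ≈ -0.00024319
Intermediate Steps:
I(W) = -22/3 + 4*W²/3 (I(W) = 2*((W² + W*W) - 11)/3 = 2*((W² + W²) - 11)/3 = 2*(2*W² - 11)/3 = 2*(-11 + 2*W²)/3 = -22/3 + 4*W²/3)
h(G, P) = 140 + G*P (h(G, P) = G*P + 140 = 140 + G*P)
1/(-3208 + h(I(-7), 2*(-8 - 1))) = 1/(-3208 + (140 + (-22/3 + (4/3)*(-7)²)*(2*(-8 - 1)))) = 1/(-3208 + (140 + (-22/3 + (4/3)*49)*(2*(-9)))) = 1/(-3208 + (140 + (-22/3 + 196/3)*(-18))) = 1/(-3208 + (140 + 58*(-18))) = 1/(-3208 + (140 - 1044)) = 1/(-3208 - 904) = 1/(-4112) = -1/4112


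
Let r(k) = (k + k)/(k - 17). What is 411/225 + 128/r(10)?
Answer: -3223/75 ≈ -42.973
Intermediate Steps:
r(k) = 2*k/(-17 + k) (r(k) = (2*k)/(-17 + k) = 2*k/(-17 + k))
411/225 + 128/r(10) = 411/225 + 128/((2*10/(-17 + 10))) = 411*(1/225) + 128/((2*10/(-7))) = 137/75 + 128/((2*10*(-⅐))) = 137/75 + 128/(-20/7) = 137/75 + 128*(-7/20) = 137/75 - 224/5 = -3223/75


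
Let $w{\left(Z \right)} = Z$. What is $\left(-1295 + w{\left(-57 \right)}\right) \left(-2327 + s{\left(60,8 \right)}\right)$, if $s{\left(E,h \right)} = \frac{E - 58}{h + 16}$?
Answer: $\frac{9437974}{3} \approx 3.146 \cdot 10^{6}$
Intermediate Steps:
$s{\left(E,h \right)} = \frac{-58 + E}{16 + h}$
$\left(-1295 + w{\left(-57 \right)}\right) \left(-2327 + s{\left(60,8 \right)}\right) = \left(-1295 - 57\right) \left(-2327 + \frac{-58 + 60}{16 + 8}\right) = - 1352 \left(-2327 + \frac{1}{24} \cdot 2\right) = - 1352 \left(-2327 + \frac{1}{12}\right) = \left(-1352\right) \left(- \frac{27923}{12}\right) = \frac{9437974}{3}$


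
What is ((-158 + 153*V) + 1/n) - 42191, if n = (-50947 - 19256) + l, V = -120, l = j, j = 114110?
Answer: -2665550062/43907 ≈ -60709.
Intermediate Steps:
l = 114110
n = 43907 (n = (-50947 - 19256) + 114110 = -70203 + 114110 = 43907)
((-158 + 153*V) + 1/n) - 42191 = ((-158 + 153*(-120)) + 1/43907) - 42191 = ((-158 - 18360) + 1/43907) - 42191 = (-18518 + 1/43907) - 42191 = -813069825/43907 - 42191 = -2665550062/43907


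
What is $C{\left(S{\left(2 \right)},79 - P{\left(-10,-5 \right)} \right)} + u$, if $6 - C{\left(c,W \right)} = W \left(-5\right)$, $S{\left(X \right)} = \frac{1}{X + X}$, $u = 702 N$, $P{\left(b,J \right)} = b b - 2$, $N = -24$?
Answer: $-16937$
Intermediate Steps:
$P{\left(b,J \right)} = -2 + b^{2}$ ($P{\left(b,J \right)} = b^{2} - 2 = -2 + b^{2}$)
$u = -16848$ ($u = 702 \left(-24\right) = -16848$)
$S{\left(X \right)} = \frac{1}{2 X}$
$C{\left(c,W \right)} = 6 + 5 W$ ($C{\left(c,W \right)} = 6 - W \left(-5\right) = 6 - - 5 W = 6 + 5 W$)
$C{\left(S{\left(2 \right)},79 - P{\left(-10,-5 \right)} \right)} + u = \left(6 + 5 \left(79 - \left(-2 + \left(-10\right)^{2}\right)\right)\right) - 16848 = \left(6 + 5 \left(79 - \left(-2 + 100\right)\right)\right) - 16848 = \left(6 + 5 \left(79 - 98\right)\right) - 16848 = \left(6 + 5 \left(-19\right)\right) - 16848 = \left(6 - 95\right) - 16848 = -89 - 16848 = -16937$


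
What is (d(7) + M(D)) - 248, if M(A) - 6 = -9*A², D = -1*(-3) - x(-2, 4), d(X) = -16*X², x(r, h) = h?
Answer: -1035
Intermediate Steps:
D = -1 (D = -1*(-3) - 1*4 = 3 - 4 = -1)
M(A) = 6 - 9*A²
(d(7) + M(D)) - 248 = (-16*7² + (6 - 9*(-1)²)) - 248 = (-16*49 + (6 - 9*1)) - 248 = (-784 + (6 - 9)) - 248 = (-784 - 3) - 248 = -787 - 248 = -1035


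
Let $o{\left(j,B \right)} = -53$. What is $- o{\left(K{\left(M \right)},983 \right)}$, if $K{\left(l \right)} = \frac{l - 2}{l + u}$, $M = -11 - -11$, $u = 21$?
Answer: $53$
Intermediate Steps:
$M = 0$ ($M = -11 + 11 = 0$)
$K{\left(l \right)} = \frac{-2 + l}{21 + l}$ ($K{\left(l \right)} = \frac{l - 2}{l + 21} = \frac{-2 + l}{21 + l}$)
$- o{\left(K{\left(M \right)},983 \right)} = \left(-1\right) \left(-53\right) = 53$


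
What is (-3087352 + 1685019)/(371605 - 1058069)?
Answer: 1402333/686464 ≈ 2.0428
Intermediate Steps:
(-3087352 + 1685019)/(371605 - 1058069) = -1402333/(-686464) = -1402333*(-1/686464) = 1402333/686464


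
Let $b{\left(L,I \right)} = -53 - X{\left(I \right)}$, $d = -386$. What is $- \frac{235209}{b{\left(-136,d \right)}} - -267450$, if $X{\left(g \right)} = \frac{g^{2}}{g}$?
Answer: $\frac{800231}{3} \approx 2.6674 \cdot 10^{5}$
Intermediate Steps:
$X{\left(g \right)} = g$
$b{\left(L,I \right)} = -53 - I$
$- \frac{235209}{b{\left(-136,d \right)}} - -267450 = - \frac{235209}{-53 - -386} - -267450 = - \frac{235209}{-53 + 386} + 267450 = - \frac{235209}{333} + 267450 = \left(-235209\right) \frac{1}{333} + 267450 = - \frac{2119}{3} + 267450 = \frac{800231}{3}$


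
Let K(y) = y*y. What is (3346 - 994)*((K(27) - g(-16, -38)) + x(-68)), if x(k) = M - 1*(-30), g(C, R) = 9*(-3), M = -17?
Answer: 1808688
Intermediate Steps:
K(y) = y**2
g(C, R) = -27
x(k) = 13 (x(k) = -17 - 1*(-30) = -17 + 30 = 13)
(3346 - 994)*((K(27) - g(-16, -38)) + x(-68)) = (3346 - 994)*((27**2 - 1*(-27)) + 13) = 2352*((729 + 27) + 13) = 2352*(756 + 13) = 2352*769 = 1808688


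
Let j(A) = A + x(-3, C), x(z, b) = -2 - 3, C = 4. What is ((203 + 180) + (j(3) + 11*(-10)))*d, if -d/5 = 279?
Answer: -378045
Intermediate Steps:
d = -1395 (d = -5*279 = -1395)
x(z, b) = -5
j(A) = -5 + A (j(A) = A - 5 = -5 + A)
((203 + 180) + (j(3) + 11*(-10)))*d = ((203 + 180) + ((-5 + 3) + 11*(-10)))*(-1395) = (383 + (-2 - 110))*(-1395) = (383 - 112)*(-1395) = 271*(-1395) = -378045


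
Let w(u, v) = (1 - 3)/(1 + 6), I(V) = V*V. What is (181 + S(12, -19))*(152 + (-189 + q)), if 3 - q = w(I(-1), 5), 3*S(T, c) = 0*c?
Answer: -42716/7 ≈ -6102.3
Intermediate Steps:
S(T, c) = 0 (S(T, c) = (0*c)/3 = (1/3)*0 = 0)
I(V) = V**2
w(u, v) = -2/7
q = 23/7 (q = 3 - 1*(-2/7) = 3 + 2/7 = 23/7 ≈ 3.2857)
(181 + S(12, -19))*(152 + (-189 + q)) = (181 + 0)*(152 + (-189 + 23/7)) = 181*(152 - 1300/7) = 181*(-236/7) = -42716/7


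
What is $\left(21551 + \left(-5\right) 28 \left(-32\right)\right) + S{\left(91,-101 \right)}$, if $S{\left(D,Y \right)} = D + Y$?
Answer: $26021$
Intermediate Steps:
$\left(21551 + \left(-5\right) 28 \left(-32\right)\right) + S{\left(91,-101 \right)} = \left(21551 + \left(-5\right) 28 \left(-32\right)\right) + \left(91 - 101\right) = \left(21551 - -4480\right) - 10 = \left(21551 + 4480\right) - 10 = 26031 - 10 = 26021$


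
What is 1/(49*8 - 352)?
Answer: 1/40 ≈ 0.025000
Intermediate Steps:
1/(49*8 - 352) = 1/(392 - 352) = 1/40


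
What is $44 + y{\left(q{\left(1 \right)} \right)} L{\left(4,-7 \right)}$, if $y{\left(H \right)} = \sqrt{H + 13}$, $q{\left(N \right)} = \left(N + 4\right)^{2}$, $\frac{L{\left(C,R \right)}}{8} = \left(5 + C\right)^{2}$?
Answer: $44 + 648 \sqrt{38} \approx 4038.5$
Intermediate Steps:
$L{\left(C,R \right)} = 8 \left(5 + C\right)^{2}$
$q{\left(N \right)} = \left(4 + N\right)^{2}$
$y{\left(H \right)} = \sqrt{13 + H}$
$44 + y{\left(q{\left(1 \right)} \right)} L{\left(4,-7 \right)} = 44 + \sqrt{13 + \left(4 + 1\right)^{2}} \cdot 8 \left(5 + 4\right)^{2} = 44 + \sqrt{13 + 5^{2}} \cdot 8 \cdot 9^{2} = 44 + \sqrt{13 + 25} \cdot 8 \cdot 81 = 44 + \sqrt{38} \cdot 648 = 44 + 648 \sqrt{38}$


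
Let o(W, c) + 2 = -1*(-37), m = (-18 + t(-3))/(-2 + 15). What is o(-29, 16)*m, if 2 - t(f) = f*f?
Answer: -875/13 ≈ -67.308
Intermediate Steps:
t(f) = 2 - f² (t(f) = 2 - f*f = 2 - f²)
m = -25/13 (m = (-18 + (2 - 1*(-3)²))/(-2 + 15) = (-18 + (2 - 1*9))/13 = (-18 + (2 - 9))*(1/13) = (-18 - 7)*(1/13) = -25*1/13 = -25/13 ≈ -1.9231)
o(W, c) = 35 (o(W, c) = -2 - 1*(-37) = -2 + 37 = 35)
o(-29, 16)*m = 35*(-25/13) = -875/13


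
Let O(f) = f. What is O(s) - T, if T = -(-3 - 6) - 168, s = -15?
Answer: 144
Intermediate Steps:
T = -159 (T = -1*(-9) - 168 = 9 - 168 = -159)
O(s) - T = -15 - 1*(-159) = -15 + 159 = 144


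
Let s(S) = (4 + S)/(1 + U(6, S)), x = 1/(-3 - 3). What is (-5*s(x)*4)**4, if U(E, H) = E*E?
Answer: 2798410000/151807041 ≈ 18.434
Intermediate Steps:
U(E, H) = E**2
x = -1/6 (x = 1/(-6) = -1/6 ≈ -0.16667)
s(S) = 4/37 + S/37 (s(S) = (4 + S)/(1 + 6**2) = (4 + S)/(1 + 36) = (4 + S)/37 = (4 + S)*(1/37) = 4/37 + S/37)
(-5*s(x)*4)**4 = (-5*(4/37 + (1/37)*(-1/6))*4)**4 = (-5*(4/37 - 1/222)*4)**4 = (-5*23/222*4)**4 = (-115/222*4)**4 = (-230/111)**4 = 2798410000/151807041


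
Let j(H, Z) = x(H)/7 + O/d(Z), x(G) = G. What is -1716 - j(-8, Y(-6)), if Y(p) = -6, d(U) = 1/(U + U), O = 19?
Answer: -10408/7 ≈ -1486.9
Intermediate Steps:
d(U) = 1/(2*U)
j(H, Z) = 38*Z + H/7 (j(H, Z) = H/7 + 19/((1/(2*Z))) = H*(⅐) + 19*(2*Z) = H/7 + 38*Z = 38*Z + H/7)
-1716 - j(-8, Y(-6)) = -1716 - (38*(-6) + (⅐)*(-8)) = -1716 - (-228 - 8/7) = -1716 - 1*(-1604/7) = -1716 + 1604/7 = -10408/7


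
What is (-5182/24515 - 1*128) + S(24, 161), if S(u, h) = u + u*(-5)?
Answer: -5496542/24515 ≈ -224.21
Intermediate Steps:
S(u, h) = -4*u (S(u, h) = u - 5*u = -4*u)
(-5182/24515 - 1*128) + S(24, 161) = (-5182/24515 - 1*128) - 4*24 = (-5182*1/24515 - 128) - 96 = (-5182/24515 - 128) - 96 = -3143102/24515 - 96 = -5496542/24515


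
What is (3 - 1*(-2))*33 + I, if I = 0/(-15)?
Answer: 165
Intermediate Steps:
I = 0 (I = 0*(-1/15) = 0)
(3 - 1*(-2))*33 + I = (3 - 1*(-2))*33 + 0 = (3 + 2)*33 + 0 = 5*33 + 0 = 165 + 0 = 165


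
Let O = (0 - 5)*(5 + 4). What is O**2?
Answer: 2025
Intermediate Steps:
O = -45 (O = -5*9 = -45)
O**2 = (-45)**2 = 2025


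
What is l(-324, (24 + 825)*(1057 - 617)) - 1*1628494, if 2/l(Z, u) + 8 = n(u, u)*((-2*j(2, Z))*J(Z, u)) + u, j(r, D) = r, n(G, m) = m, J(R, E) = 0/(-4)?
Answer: -304163595343/186776 ≈ -1.6285e+6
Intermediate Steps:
J(R, E) = 0 (J(R, E) = 0*(-¼) = 0)
l(Z, u) = 2/(-8 + u) (l(Z, u) = 2/(-8 + (u*(-2*2*0) + u)) = 2/(-8 + (u*(-4*0) + u)) = 2/(-8 + (u*0 + u)) = 2/(-8 + (0 + u)) = 2/(-8 + u))
l(-324, (24 + 825)*(1057 - 617)) - 1*1628494 = 2/(-8 + (24 + 825)*(1057 - 617)) - 1*1628494 = 2/(-8 + 849*440) - 1628494 = 2/(-8 + 373560) - 1628494 = 2/373552 - 1628494 = 2*(1/373552) - 1628494 = 1/186776 - 1628494 = -304163595343/186776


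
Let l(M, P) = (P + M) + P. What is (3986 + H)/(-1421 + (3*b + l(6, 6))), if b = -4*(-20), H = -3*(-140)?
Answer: -4406/1163 ≈ -3.7885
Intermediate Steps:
l(M, P) = M + 2*P (l(M, P) = (M + P) + P = M + 2*P)
H = 420
b = 80
(3986 + H)/(-1421 + (3*b + l(6, 6))) = (3986 + 420)/(-1421 + (3*80 + (6 + 2*6))) = 4406/(-1421 + (240 + (6 + 12))) = 4406/(-1421 + (240 + 18)) = 4406/(-1421 + 258) = 4406/(-1163) = 4406*(-1/1163) = -4406/1163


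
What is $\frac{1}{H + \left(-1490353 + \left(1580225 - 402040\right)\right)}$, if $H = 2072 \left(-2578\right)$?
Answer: $- \frac{1}{5653784} \approx -1.7687 \cdot 10^{-7}$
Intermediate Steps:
$H = -5341616$
$\frac{1}{H + \left(-1490353 + \left(1580225 - 402040\right)\right)} = \frac{1}{-5341616 + \left(-1490353 + \left(1580225 - 402040\right)\right)} = \frac{1}{-5341616 + \left(-1490353 + 1178185\right)} = \frac{1}{-5341616 - 312168} = \frac{1}{-5653784} = - \frac{1}{5653784}$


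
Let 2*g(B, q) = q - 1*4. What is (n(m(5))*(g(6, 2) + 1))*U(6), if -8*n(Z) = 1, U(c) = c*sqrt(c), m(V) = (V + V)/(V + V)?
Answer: 0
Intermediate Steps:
m(V) = 1 (m(V) = (2*V)/((2*V)) = (2*V)*(1/(2*V)) = 1)
U(c) = c**(3/2)
g(B, q) = -2 + q/2 (g(B, q) = (q - 1*4)/2 = (q - 4)/2 = (-4 + q)/2 = -2 + q/2)
n(Z) = -1/8 (n(Z) = -1/8*1 = -1/8)
(n(m(5))*(g(6, 2) + 1))*U(6) = (-((-2 + (1/2)*2) + 1)/8)*6**(3/2) = (-((-2 + 1) + 1)/8)*(6*sqrt(6)) = (-(-1 + 1)/8)*(6*sqrt(6)) = (-1/8*0)*(6*sqrt(6)) = 0*(6*sqrt(6)) = 0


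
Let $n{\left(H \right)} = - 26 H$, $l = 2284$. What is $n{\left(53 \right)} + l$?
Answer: $906$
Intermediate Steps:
$n{\left(53 \right)} + l = \left(-26\right) 53 + 2284 = -1378 + 2284 = 906$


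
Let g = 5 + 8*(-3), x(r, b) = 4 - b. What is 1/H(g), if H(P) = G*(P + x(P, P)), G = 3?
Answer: 1/12 ≈ 0.083333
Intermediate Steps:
g = -19 (g = 5 - 24 = -19)
H(P) = 12 (H(P) = 3*(P + (4 - P)) = 3*4 = 12)
1/H(g) = 1/12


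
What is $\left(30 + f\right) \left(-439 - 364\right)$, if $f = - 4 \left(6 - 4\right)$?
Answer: $-17666$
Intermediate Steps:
$f = -8$ ($f = \left(-4\right) 2 = -8$)
$\left(30 + f\right) \left(-439 - 364\right) = \left(30 - 8\right) \left(-439 - 364\right) = 22 \left(-803\right) = -17666$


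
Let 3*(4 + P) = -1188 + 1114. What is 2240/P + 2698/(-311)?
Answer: -1160974/13373 ≈ -86.815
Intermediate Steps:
P = -86/3 (P = -4 + (-1188 + 1114)/3 = -4 + (⅓)*(-74) = -4 - 74/3 = -86/3 ≈ -28.667)
2240/P + 2698/(-311) = 2240/(-86/3) + 2698/(-311) = 2240*(-3/86) + 2698*(-1/311) = -3360/43 - 2698/311 = -1160974/13373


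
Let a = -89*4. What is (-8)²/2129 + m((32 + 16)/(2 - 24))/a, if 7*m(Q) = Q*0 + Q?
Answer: 451366/14590037 ≈ 0.030937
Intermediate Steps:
a = -356
m(Q) = Q/7 (m(Q) = (Q*0 + Q)/7 = (0 + Q)/7 = Q/7)
(-8)²/2129 + m((32 + 16)/(2 - 24))/a = (-8)²/2129 + (((32 + 16)/(2 - 24))/7)/(-356) = 64*(1/2129) + ((48/(-22))/7)*(-1/356) = 64/2129 + ((48*(-1/22))/7)*(-1/356) = 64/2129 + ((⅐)*(-24/11))*(-1/356) = 64/2129 - 24/77*(-1/356) = 64/2129 + 6/6853 = 451366/14590037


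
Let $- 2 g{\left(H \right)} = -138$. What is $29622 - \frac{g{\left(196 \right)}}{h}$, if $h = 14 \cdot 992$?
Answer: $\frac{411390267}{13888} \approx 29622.0$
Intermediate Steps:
$g{\left(H \right)} = 69$ ($g{\left(H \right)} = \left(- \frac{1}{2}\right) \left(-138\right) = 69$)
$h = 13888$
$29622 - \frac{g{\left(196 \right)}}{h} = 29622 - \frac{69}{13888} = \frac{411390267}{13888}$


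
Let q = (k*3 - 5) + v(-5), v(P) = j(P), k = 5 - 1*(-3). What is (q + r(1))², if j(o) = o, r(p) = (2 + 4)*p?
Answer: 400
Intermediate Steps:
k = 8 (k = 5 + 3 = 8)
r(p) = 6*p
v(P) = P
q = 14 (q = (8*3 - 5) - 5 = (24 - 5) - 5 = 19 - 5 = 14)
(q + r(1))² = (14 + 6*1)² = (14 + 6)² = 20² = 400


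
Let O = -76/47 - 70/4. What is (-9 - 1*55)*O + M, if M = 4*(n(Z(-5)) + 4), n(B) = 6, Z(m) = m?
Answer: 59384/47 ≈ 1263.5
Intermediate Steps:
O = -1797/94 (O = -76*1/47 - 70*1/4 = -76/47 - 35/2 = -1797/94 ≈ -19.117)
M = 40 (M = 4*(6 + 4) = 4*10 = 40)
(-9 - 1*55)*O + M = (-9 - 1*55)*(-1797/94) + 40 = (-9 - 55)*(-1797/94) + 40 = -64*(-1797/94) + 40 = 57504/47 + 40 = 59384/47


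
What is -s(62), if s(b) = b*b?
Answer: -3844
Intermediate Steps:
s(b) = b²
-s(62) = -1*62² = -1*3844 = -3844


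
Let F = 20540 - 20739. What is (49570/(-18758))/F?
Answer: 24785/1866421 ≈ 0.013279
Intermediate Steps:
F = -199
(49570/(-18758))/F = (49570/(-18758))/(-199) = (49570*(-1/18758))*(-1/199) = -24785/9379*(-1/199) = 24785/1866421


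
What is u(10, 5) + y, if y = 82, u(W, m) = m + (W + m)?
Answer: 102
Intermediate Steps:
u(W, m) = W + 2*m
u(10, 5) + y = (10 + 2*5) + 82 = (10 + 10) + 82 = 20 + 82 = 102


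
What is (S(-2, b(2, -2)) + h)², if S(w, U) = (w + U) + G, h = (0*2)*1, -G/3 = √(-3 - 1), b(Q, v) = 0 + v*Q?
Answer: 72*I ≈ 72.0*I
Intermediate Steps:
b(Q, v) = Q*v (b(Q, v) = 0 + Q*v = Q*v)
G = -6*I (G = -3*√(-3 - 1) = -6*I ≈ -6.0*I)
h = 0 (h = 0*1 = 0)
S(w, U) = U + w - 6*I (S(w, U) = (w + U) - 6*I = (U + w) - 6*I = U + w - 6*I)
(S(-2, b(2, -2)) + h)² = ((2*(-2) - 2 - 6*I) + 0)² = ((-4 - 2 - 6*I) + 0)² = ((-6 - 6*I) + 0)² = (-6 - 6*I)²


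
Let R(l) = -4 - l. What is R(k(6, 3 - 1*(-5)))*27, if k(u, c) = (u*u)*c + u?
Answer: -8046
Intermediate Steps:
k(u, c) = u + c*u**2 (k(u, c) = u**2*c + u = c*u**2 + u = u + c*u**2)
R(k(6, 3 - 1*(-5)))*27 = (-4 - 6*(1 + (3 - 1*(-5))*6))*27 = (-4 - 6*(1 + (3 + 5)*6))*27 = (-4 - 6*(1 + 8*6))*27 = (-4 - 6*(1 + 48))*27 = (-4 - 6*49)*27 = (-4 - 1*294)*27 = (-4 - 294)*27 = -298*27 = -8046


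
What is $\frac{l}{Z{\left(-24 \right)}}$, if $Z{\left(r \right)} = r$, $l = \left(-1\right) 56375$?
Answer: $\frac{56375}{24} \approx 2349.0$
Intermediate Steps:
$l = -56375$
$\frac{l}{Z{\left(-24 \right)}} = - \frac{56375}{-24} = \left(-56375\right) \left(- \frac{1}{24}\right) = \frac{56375}{24}$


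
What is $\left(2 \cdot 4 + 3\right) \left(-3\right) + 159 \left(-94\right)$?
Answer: $-14979$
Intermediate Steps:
$\left(2 \cdot 4 + 3\right) \left(-3\right) + 159 \left(-94\right) = \left(8 + 3\right) \left(-3\right) - 14946 = 11 \left(-3\right) - 14946 = -33 - 14946 = -14979$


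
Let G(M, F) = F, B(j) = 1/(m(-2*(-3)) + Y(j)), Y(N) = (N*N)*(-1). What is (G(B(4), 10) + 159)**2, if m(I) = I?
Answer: 28561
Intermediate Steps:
Y(N) = -N**2 (Y(N) = N**2*(-1) = -N**2)
B(j) = 1/(6 - j**2) (B(j) = 1/(-2*(-3) - j**2) = 1/(6 - j**2))
(G(B(4), 10) + 159)**2 = (10 + 159)**2 = 169**2 = 28561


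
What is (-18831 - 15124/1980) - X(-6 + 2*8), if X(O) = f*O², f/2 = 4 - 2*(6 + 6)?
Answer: -7345126/495 ≈ -14839.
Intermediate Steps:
f = -40 (f = 2*(4 - 2*(6 + 6)) = 2*(4 - 2*12) = 2*(4 - 24) = 2*(-20) = -40)
X(O) = -40*O²
(-18831 - 15124/1980) - X(-6 + 2*8) = (-18831 - 15124/1980) - (-40)*(-6 + 2*8)² = (-18831 - 15124/1980) - (-40)*(-6 + 16)² = (-18831 - 1*3781/495) - (-40)*10² = (-18831 - 3781/495) - (-40)*100 = -9325126/495 - 1*(-4000) = -9325126/495 + 4000 = -7345126/495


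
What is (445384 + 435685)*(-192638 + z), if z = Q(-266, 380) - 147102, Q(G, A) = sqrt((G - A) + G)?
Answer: -299334382060 + 3524276*I*sqrt(57) ≈ -2.9933e+11 + 2.6608e+7*I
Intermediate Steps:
Q(G, A) = sqrt(-A + 2*G)
z = -147102 + 4*I*sqrt(57) (z = sqrt(-1*380 + 2*(-266)) - 147102 = sqrt(-380 - 532) - 147102 = sqrt(-912) - 147102 = 4*I*sqrt(57) - 147102 = -147102 + 4*I*sqrt(57) ≈ -1.471e+5 + 30.199*I)
(445384 + 435685)*(-192638 + z) = (445384 + 435685)*(-192638 + (-147102 + 4*I*sqrt(57))) = 881069*(-339740 + 4*I*sqrt(57)) = -299334382060 + 3524276*I*sqrt(57)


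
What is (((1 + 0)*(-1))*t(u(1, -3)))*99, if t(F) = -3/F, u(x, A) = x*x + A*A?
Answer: 297/10 ≈ 29.700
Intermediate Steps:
u(x, A) = A² + x² (u(x, A) = x² + A² = A² + x²)
(((1 + 0)*(-1))*t(u(1, -3)))*99 = (((1 + 0)*(-1))*(-3/((-3)² + 1²)))*99 = ((1*(-1))*(-3/(9 + 1)))*99 = -(-3)/10*99 = -1*(-3/10)*99 = (3/10)*99 = 297/10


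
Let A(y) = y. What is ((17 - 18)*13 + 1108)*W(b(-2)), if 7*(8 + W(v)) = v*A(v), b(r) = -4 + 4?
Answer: -8760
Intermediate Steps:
b(r) = 0
W(v) = -8 + v²/7 (W(v) = -8 + (v*v)/7 = -8 + v²/7)
((17 - 18)*13 + 1108)*W(b(-2)) = ((17 - 18)*13 + 1108)*(-8 + (⅐)*0²) = (-1*13 + 1108)*(-8 + (⅐)*0) = (-13 + 1108)*(-8 + 0) = 1095*(-8) = -8760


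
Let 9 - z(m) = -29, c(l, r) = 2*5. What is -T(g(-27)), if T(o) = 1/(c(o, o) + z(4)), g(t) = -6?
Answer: -1/48 ≈ -0.020833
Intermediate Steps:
c(l, r) = 10
z(m) = 38 (z(m) = 9 - 1*(-29) = 9 + 29 = 38)
T(o) = 1/48 (T(o) = 1/(10 + 38) = 1/48)
-T(g(-27)) = -1*1/48 = -1/48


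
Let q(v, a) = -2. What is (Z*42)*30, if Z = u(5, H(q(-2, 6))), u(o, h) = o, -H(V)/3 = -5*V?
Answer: 6300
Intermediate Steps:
H(V) = 15*V (H(V) = -(-15)*V = 15*V)
Z = 5
(Z*42)*30 = (5*42)*30 = 210*30 = 6300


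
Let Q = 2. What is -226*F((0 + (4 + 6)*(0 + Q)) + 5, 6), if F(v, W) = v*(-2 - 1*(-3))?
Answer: -5650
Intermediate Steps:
F(v, W) = v (F(v, W) = v*(-2 + 3) = v*1 = v)
-226*F((0 + (4 + 6)*(0 + Q)) + 5, 6) = -226*((0 + (4 + 6)*(0 + 2)) + 5) = -226*((0 + 10*2) + 5) = -226*((0 + 20) + 5) = -226*(20 + 5) = -226*25 = -5650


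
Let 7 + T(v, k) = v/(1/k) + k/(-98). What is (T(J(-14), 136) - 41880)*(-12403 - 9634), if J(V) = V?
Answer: 47287589599/49 ≈ 9.6505e+8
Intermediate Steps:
T(v, k) = -7 - k/98 + k*v (T(v, k) = -7 + (v/(1/k) + k/(-98)) = -7 + (v*k + k*(-1/98)) = -7 + (k*v - k/98) = -7 + (-k/98 + k*v) = -7 - k/98 + k*v)
(T(J(-14), 136) - 41880)*(-12403 - 9634) = ((-7 - 1/98*136 + 136*(-14)) - 41880)*(-12403 - 9634) = ((-7 - 68/49 - 1904) - 41880)*(-22037) = (-93707/49 - 41880)*(-22037) = -2145827/49*(-22037) = 47287589599/49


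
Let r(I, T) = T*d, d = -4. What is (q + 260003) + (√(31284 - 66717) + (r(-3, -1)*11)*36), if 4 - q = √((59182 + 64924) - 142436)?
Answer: 261591 - I*√18330 + 3*I*√3937 ≈ 2.6159e+5 + 52.848*I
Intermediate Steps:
r(I, T) = -4*T (r(I, T) = T*(-4) = -4*T)
q = 4 - I*√18330 (q = 4 - √((59182 + 64924) - 142436) = 4 - √(124106 - 142436) = 4 - √(-18330) = 4 - I*√18330 ≈ 4.0 - 135.39*I)
(q + 260003) + (√(31284 - 66717) + (r(-3, -1)*11)*36) = ((4 - I*√18330) + 260003) + (√(31284 - 66717) + (-4*(-1)*11)*36) = (260007 - I*√18330) + (√(-35433) + (4*11)*36) = (260007 - I*√18330) + (3*I*√3937 + 44*36) = (260007 - I*√18330) + (3*I*√3937 + 1584) = (260007 - I*√18330) + (1584 + 3*I*√3937) = 261591 - I*√18330 + 3*I*√3937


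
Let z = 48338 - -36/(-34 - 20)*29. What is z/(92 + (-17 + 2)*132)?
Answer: -36239/1416 ≈ -25.593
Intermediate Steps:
z = 144956/3 (z = 48338 - -36/(-54)*29 = 48338 - (-1/54*(-36))*29 = 48338 - 2*29/3 = 48338 - 1*58/3 = 48338 - 58/3 = 144956/3 ≈ 48319.)
z/(92 + (-17 + 2)*132) = 144956/(3*(92 + (-17 + 2)*132)) = 144956/(3*(92 - 15*132)) = 144956/(3*(92 - 1980)) = (144956/3)/(-1888) = (144956/3)*(-1/1888) = -36239/1416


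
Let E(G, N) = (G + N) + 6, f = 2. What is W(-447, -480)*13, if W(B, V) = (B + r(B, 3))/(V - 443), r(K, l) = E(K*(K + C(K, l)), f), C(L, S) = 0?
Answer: -199370/71 ≈ -2808.0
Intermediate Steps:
E(G, N) = 6 + G + N
r(K, l) = 8 + K**2 (r(K, l) = 6 + K*(K + 0) + 2 = 6 + K*K + 2 = 6 + K**2 + 2 = 8 + K**2)
W(B, V) = (8 + B + B**2)/(-443 + V) (W(B, V) = (B + (8 + B**2))/(V - 443) = (8 + B + B**2)/(-443 + V))
W(-447, -480)*13 = ((8 - 447 + (-447)**2)/(-443 - 480))*13 = ((8 - 447 + 199809)/(-923))*13 = -1/923*199370*13 = -199370/923*13 = -199370/71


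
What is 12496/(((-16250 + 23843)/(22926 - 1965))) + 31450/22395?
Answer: 391075403398/11336349 ≈ 34498.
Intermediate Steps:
12496/(((-16250 + 23843)/(22926 - 1965))) + 31450/22395 = 12496/((7593/20961)) + 31450*(1/22395) = 12496/((7593*(1/20961))) + 6290/4479 = 12496/(2531/6987) + 6290/4479 = 12496*(6987/2531) + 6290/4479 = 87309552/2531 + 6290/4479 = 391075403398/11336349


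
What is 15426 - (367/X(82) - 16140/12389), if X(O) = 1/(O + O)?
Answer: -554540278/12389 ≈ -44761.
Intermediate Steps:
X(O) = 1/(2*O)
15426 - (367/X(82) - 16140/12389) = 15426 - (367/(((½)/82)) - 16140/12389) = 15426 - (367/(((½)*(1/82))) - 16140*1/12389) = 15426 - (367/(1/164) - 16140/12389) = 15426 - (367*164 - 16140/12389) = 15426 - (60188 - 16140/12389) = 15426 - 1*745652992/12389 = 15426 - 745652992/12389 = -554540278/12389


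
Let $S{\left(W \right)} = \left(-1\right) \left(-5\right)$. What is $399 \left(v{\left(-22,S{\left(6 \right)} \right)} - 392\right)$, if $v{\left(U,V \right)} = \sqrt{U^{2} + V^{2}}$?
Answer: $-156408 + 399 \sqrt{509} \approx -1.4741 \cdot 10^{5}$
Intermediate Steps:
$S{\left(W \right)} = 5$
$399 \left(v{\left(-22,S{\left(6 \right)} \right)} - 392\right) = 399 \left(\sqrt{\left(-22\right)^{2} + 5^{2}} - 392\right) = 399 \left(\sqrt{484 + 25} - 392\right) = 399 \left(\sqrt{509} - 392\right) = 399 \left(-392 + \sqrt{509}\right) = -156408 + 399 \sqrt{509}$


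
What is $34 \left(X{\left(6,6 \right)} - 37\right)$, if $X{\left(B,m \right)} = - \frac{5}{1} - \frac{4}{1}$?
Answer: $-1564$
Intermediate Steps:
$X{\left(B,m \right)} = -9$ ($X{\left(B,m \right)} = \left(-5\right) 1 - 4 = -5 - 4 = -9$)
$34 \left(X{\left(6,6 \right)} - 37\right) = 34 \left(-9 - 37\right) = 34 \left(-46\right) = -1564$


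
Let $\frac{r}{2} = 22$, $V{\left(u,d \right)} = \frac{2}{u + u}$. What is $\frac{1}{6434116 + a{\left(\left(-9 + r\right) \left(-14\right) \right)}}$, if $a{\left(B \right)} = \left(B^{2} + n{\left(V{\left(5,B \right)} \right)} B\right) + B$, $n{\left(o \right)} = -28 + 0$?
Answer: $\frac{1}{6687446} \approx 1.4953 \cdot 10^{-7}$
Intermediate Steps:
$V{\left(u,d \right)} = \frac{1}{u}$ ($V{\left(u,d \right)} = \frac{2}{2 u} = 2 \frac{1}{2 u} = \frac{1}{u}$)
$n{\left(o \right)} = -28$
$r = 44$ ($r = 2 \cdot 22 = 44$)
$a{\left(B \right)} = B^{2} - 27 B$ ($a{\left(B \right)} = \left(B^{2} - 28 B\right) + B = B^{2} - 27 B$)
$\frac{1}{6434116 + a{\left(\left(-9 + r\right) \left(-14\right) \right)}} = \frac{1}{6434116 + \left(-9 + 44\right) \left(-14\right) \left(-27 + \left(-9 + 44\right) \left(-14\right)\right)} = \frac{1}{6434116 + 35 \left(-14\right) \left(-27 + 35 \left(-14\right)\right)} = \frac{1}{6434116 - 490 \left(-27 - 490\right)} = \frac{1}{6434116 - -253330} = \frac{1}{6434116 + 253330} = \frac{1}{6687446}$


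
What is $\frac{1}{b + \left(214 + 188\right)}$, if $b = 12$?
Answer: $\frac{1}{414} \approx 0.0024155$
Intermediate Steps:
$\frac{1}{b + \left(214 + 188\right)} = \frac{1}{12 + \left(214 + 188\right)} = \frac{1}{12 + 402} = \frac{1}{414}$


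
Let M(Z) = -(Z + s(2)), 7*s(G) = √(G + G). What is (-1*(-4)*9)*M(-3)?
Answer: 684/7 ≈ 97.714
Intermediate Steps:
s(G) = √2*√G/7 (s(G) = √(G + G)/7 = √(2*G)/7 = (√2*√G)/7 = √2*√G/7)
M(Z) = -2/7 - Z (M(Z) = -(Z + √2*√2/7) = -(Z + 2/7) = -(2/7 + Z) = -2/7 - Z)
(-1*(-4)*9)*M(-3) = (-1*(-4)*9)*(-2/7 - 1*(-3)) = (4*9)*(-2/7 + 3) = 36*(19/7) = 684/7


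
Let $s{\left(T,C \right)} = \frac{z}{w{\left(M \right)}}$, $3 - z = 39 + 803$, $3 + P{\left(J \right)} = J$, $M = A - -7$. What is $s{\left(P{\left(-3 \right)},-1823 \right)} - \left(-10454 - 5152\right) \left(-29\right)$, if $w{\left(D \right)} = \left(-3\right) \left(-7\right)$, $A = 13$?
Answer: $- \frac{9504893}{21} \approx -4.5261 \cdot 10^{5}$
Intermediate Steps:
$M = 20$ ($M = 13 - -7 = 13 + 7 = 20$)
$P{\left(J \right)} = -3 + J$
$w{\left(D \right)} = 21$
$z = -839$ ($z = 3 - \left(39 + 803\right) = 3 - 842 = -839$)
$s{\left(T,C \right)} = - \frac{839}{21}$
$s{\left(P{\left(-3 \right)},-1823 \right)} - \left(-10454 - 5152\right) \left(-29\right) = - \frac{839}{21} - \left(-10454 - 5152\right) \left(-29\right) = - \frac{839}{21} - \left(-15606\right) \left(-29\right) = - \frac{839}{21} - 452574 = - \frac{9504893}{21}$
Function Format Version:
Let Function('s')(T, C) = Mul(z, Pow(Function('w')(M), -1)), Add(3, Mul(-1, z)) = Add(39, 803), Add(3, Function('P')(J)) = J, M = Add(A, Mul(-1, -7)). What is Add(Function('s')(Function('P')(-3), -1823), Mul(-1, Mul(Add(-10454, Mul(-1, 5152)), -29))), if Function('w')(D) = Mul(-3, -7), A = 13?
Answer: Rational(-9504893, 21) ≈ -4.5261e+5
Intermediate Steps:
M = 20 (M = Add(13, Mul(-1, -7)) = Add(13, 7) = 20)
Function('P')(J) = Add(-3, J)
Function('w')(D) = 21
z = -839 (z = Add(3, Mul(-1, Add(39, 803))) = Add(3, Mul(-1, 842)) = Add(3, -842) = -839)
Function('s')(T, C) = Rational(-839, 21) (Function('s')(T, C) = Mul(-839, Pow(21, -1)) = Mul(-839, Rational(1, 21)) = Rational(-839, 21))
Add(Function('s')(Function('P')(-3), -1823), Mul(-1, Mul(Add(-10454, Mul(-1, 5152)), -29))) = Add(Rational(-839, 21), Mul(-1, Mul(Add(-10454, Mul(-1, 5152)), -29))) = Add(Rational(-839, 21), Mul(-1, Mul(Add(-10454, -5152), -29))) = Add(Rational(-839, 21), Mul(-1, Mul(-15606, -29))) = Add(Rational(-839, 21), Mul(-1, 452574)) = Add(Rational(-839, 21), -452574) = Rational(-9504893, 21)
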